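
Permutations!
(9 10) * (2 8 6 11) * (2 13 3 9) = (2 8 6 11 13 3 9 10) = [0, 1, 8, 9, 4, 5, 11, 7, 6, 10, 2, 13, 12, 3]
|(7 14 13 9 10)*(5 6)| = 10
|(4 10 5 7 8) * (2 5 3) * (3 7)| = |(2 5 3)(4 10 7 8)| = 12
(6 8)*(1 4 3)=(1 4 3)(6 8)=[0, 4, 2, 1, 3, 5, 8, 7, 6]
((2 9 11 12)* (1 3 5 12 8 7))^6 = (1 11 12)(2 3 8)(5 7 9) = [0, 11, 3, 8, 4, 7, 6, 9, 2, 5, 10, 12, 1]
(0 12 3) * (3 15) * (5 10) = (0 12 15 3)(5 10) = [12, 1, 2, 0, 4, 10, 6, 7, 8, 9, 5, 11, 15, 13, 14, 3]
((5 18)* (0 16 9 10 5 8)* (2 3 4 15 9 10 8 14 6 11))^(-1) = (0 8 9 15 4 3 2 11 6 14 18 5 10 16) = [8, 1, 11, 2, 3, 10, 14, 7, 9, 15, 16, 6, 12, 13, 18, 4, 0, 17, 5]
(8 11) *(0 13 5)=(0 13 5)(8 11)=[13, 1, 2, 3, 4, 0, 6, 7, 11, 9, 10, 8, 12, 5]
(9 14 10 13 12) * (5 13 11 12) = [0, 1, 2, 3, 4, 13, 6, 7, 8, 14, 11, 12, 9, 5, 10] = (5 13)(9 14 10 11 12)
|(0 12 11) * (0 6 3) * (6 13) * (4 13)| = 7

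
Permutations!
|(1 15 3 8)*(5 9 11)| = |(1 15 3 8)(5 9 11)| = 12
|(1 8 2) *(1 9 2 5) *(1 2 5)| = |(1 8)(2 9 5)| = 6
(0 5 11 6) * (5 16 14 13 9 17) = (0 16 14 13 9 17 5 11 6) = [16, 1, 2, 3, 4, 11, 0, 7, 8, 17, 10, 6, 12, 9, 13, 15, 14, 5]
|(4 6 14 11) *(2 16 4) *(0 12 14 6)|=7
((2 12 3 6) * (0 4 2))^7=(0 4 2 12 3 6)=[4, 1, 12, 6, 2, 5, 0, 7, 8, 9, 10, 11, 3]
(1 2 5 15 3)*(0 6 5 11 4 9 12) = (0 6 5 15 3 1 2 11 4 9 12) = [6, 2, 11, 1, 9, 15, 5, 7, 8, 12, 10, 4, 0, 13, 14, 3]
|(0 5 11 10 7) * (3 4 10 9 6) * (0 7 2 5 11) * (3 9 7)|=|(0 11 7 3 4 10 2 5)(6 9)|=8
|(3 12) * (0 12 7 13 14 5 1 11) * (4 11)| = |(0 12 3 7 13 14 5 1 4 11)| = 10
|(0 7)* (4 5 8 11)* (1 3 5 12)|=14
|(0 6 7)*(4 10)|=6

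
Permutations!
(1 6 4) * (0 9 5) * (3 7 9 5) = [5, 6, 2, 7, 1, 0, 4, 9, 8, 3] = (0 5)(1 6 4)(3 7 9)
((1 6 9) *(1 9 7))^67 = [0, 6, 2, 3, 4, 5, 7, 1, 8, 9] = (9)(1 6 7)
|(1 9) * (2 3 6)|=|(1 9)(2 3 6)|=6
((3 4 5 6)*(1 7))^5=[0, 7, 2, 4, 5, 6, 3, 1]=(1 7)(3 4 5 6)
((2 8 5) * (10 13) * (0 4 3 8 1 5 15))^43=(0 8 4 15 3)(1 5 2)(10 13)=[8, 5, 1, 0, 15, 2, 6, 7, 4, 9, 13, 11, 12, 10, 14, 3]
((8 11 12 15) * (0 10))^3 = [10, 1, 2, 3, 4, 5, 6, 7, 15, 9, 0, 8, 11, 13, 14, 12] = (0 10)(8 15 12 11)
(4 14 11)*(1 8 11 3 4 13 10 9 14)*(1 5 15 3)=(1 8 11 13 10 9 14)(3 4 5 15)=[0, 8, 2, 4, 5, 15, 6, 7, 11, 14, 9, 13, 12, 10, 1, 3]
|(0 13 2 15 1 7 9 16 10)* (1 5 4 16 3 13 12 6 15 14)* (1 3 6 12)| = |(0 1 7 9 6 15 5 4 16 10)(2 14 3 13)| = 20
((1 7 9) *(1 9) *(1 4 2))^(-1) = (9)(1 2 4 7) = [0, 2, 4, 3, 7, 5, 6, 1, 8, 9]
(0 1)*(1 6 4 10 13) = (0 6 4 10 13 1) = [6, 0, 2, 3, 10, 5, 4, 7, 8, 9, 13, 11, 12, 1]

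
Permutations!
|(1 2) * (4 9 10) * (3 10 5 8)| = |(1 2)(3 10 4 9 5 8)| = 6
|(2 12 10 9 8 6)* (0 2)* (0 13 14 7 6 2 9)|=|(0 9 8 2 12 10)(6 13 14 7)|=12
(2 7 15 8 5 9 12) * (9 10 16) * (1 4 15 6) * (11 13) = (1 4 15 8 5 10 16 9 12 2 7 6)(11 13) = [0, 4, 7, 3, 15, 10, 1, 6, 5, 12, 16, 13, 2, 11, 14, 8, 9]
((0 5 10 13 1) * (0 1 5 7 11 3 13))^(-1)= [10, 1, 2, 11, 4, 13, 6, 0, 8, 9, 5, 7, 12, 3]= (0 10 5 13 3 11 7)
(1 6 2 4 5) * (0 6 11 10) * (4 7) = (0 6 2 7 4 5 1 11 10) = [6, 11, 7, 3, 5, 1, 2, 4, 8, 9, 0, 10]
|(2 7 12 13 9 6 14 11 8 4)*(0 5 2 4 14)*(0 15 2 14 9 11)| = 9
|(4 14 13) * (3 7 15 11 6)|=|(3 7 15 11 6)(4 14 13)|=15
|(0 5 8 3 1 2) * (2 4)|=|(0 5 8 3 1 4 2)|=7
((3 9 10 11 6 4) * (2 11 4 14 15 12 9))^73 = [0, 1, 14, 6, 11, 5, 12, 7, 8, 3, 2, 15, 4, 13, 9, 10] = (2 14 9 3 6 12 4 11 15 10)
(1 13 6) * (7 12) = (1 13 6)(7 12) = [0, 13, 2, 3, 4, 5, 1, 12, 8, 9, 10, 11, 7, 6]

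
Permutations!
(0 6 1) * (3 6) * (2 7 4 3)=[2, 0, 7, 6, 3, 5, 1, 4]=(0 2 7 4 3 6 1)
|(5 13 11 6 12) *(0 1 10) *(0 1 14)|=10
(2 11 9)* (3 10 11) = (2 3 10 11 9) = [0, 1, 3, 10, 4, 5, 6, 7, 8, 2, 11, 9]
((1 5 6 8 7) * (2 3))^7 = [0, 6, 3, 2, 4, 8, 7, 5, 1] = (1 6 7 5 8)(2 3)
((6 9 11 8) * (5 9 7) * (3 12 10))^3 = [0, 1, 2, 3, 4, 8, 9, 11, 5, 6, 10, 7, 12] = (12)(5 8)(6 9)(7 11)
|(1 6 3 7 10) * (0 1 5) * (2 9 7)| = 9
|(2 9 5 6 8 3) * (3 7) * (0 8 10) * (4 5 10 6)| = 14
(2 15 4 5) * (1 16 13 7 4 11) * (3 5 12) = (1 16 13 7 4 12 3 5 2 15 11) = [0, 16, 15, 5, 12, 2, 6, 4, 8, 9, 10, 1, 3, 7, 14, 11, 13]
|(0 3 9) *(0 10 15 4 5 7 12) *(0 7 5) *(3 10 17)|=|(0 10 15 4)(3 9 17)(7 12)|=12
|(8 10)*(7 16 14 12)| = 4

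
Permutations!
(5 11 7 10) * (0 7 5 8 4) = (0 7 10 8 4)(5 11) = [7, 1, 2, 3, 0, 11, 6, 10, 4, 9, 8, 5]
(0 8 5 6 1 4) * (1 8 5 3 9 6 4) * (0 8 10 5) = (3 9 6 10 5 4 8) = [0, 1, 2, 9, 8, 4, 10, 7, 3, 6, 5]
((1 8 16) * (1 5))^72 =(16) =[0, 1, 2, 3, 4, 5, 6, 7, 8, 9, 10, 11, 12, 13, 14, 15, 16]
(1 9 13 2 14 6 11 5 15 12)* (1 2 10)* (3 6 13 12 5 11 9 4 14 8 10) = [0, 4, 8, 6, 14, 15, 9, 7, 10, 12, 1, 11, 2, 3, 13, 5] = (1 4 14 13 3 6 9 12 2 8 10)(5 15)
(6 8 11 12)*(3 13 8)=(3 13 8 11 12 6)=[0, 1, 2, 13, 4, 5, 3, 7, 11, 9, 10, 12, 6, 8]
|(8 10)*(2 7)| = |(2 7)(8 10)| = 2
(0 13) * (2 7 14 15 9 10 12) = [13, 1, 7, 3, 4, 5, 6, 14, 8, 10, 12, 11, 2, 0, 15, 9] = (0 13)(2 7 14 15 9 10 12)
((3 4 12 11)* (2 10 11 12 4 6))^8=(12)(2 3 10 6 11)=[0, 1, 3, 10, 4, 5, 11, 7, 8, 9, 6, 2, 12]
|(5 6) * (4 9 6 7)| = |(4 9 6 5 7)| = 5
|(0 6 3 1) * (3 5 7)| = |(0 6 5 7 3 1)| = 6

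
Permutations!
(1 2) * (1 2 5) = (1 5) = [0, 5, 2, 3, 4, 1]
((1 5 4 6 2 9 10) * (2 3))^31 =(1 10 9 2 3 6 4 5) =[0, 10, 3, 6, 5, 1, 4, 7, 8, 2, 9]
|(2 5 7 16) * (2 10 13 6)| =|(2 5 7 16 10 13 6)| =7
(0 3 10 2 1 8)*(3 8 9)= (0 8)(1 9 3 10 2)= [8, 9, 1, 10, 4, 5, 6, 7, 0, 3, 2]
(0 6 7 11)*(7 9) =(0 6 9 7 11) =[6, 1, 2, 3, 4, 5, 9, 11, 8, 7, 10, 0]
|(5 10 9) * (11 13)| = 6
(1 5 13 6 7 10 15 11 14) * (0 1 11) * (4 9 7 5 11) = [1, 11, 2, 3, 9, 13, 5, 10, 8, 7, 15, 14, 12, 6, 4, 0] = (0 1 11 14 4 9 7 10 15)(5 13 6)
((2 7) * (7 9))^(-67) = (2 7 9) = [0, 1, 7, 3, 4, 5, 6, 9, 8, 2]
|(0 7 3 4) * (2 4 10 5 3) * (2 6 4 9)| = 12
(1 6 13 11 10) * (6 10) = (1 10)(6 13 11) = [0, 10, 2, 3, 4, 5, 13, 7, 8, 9, 1, 6, 12, 11]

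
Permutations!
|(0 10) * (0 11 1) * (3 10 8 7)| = |(0 8 7 3 10 11 1)| = 7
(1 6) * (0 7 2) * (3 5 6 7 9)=(0 9 3 5 6 1 7 2)=[9, 7, 0, 5, 4, 6, 1, 2, 8, 3]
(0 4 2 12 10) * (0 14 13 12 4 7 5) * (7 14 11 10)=(0 14 13 12 7 5)(2 4)(10 11)=[14, 1, 4, 3, 2, 0, 6, 5, 8, 9, 11, 10, 7, 12, 13]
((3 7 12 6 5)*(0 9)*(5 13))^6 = [0, 1, 2, 3, 4, 5, 6, 7, 8, 9, 10, 11, 12, 13] = (13)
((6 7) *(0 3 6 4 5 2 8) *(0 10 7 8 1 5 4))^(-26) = [10, 5, 1, 7, 4, 2, 0, 8, 3, 9, 6] = (0 10 6)(1 5 2)(3 7 8)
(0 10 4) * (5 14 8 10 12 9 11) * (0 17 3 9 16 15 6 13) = [12, 1, 2, 9, 17, 14, 13, 7, 10, 11, 4, 5, 16, 0, 8, 6, 15, 3] = (0 12 16 15 6 13)(3 9 11 5 14 8 10 4 17)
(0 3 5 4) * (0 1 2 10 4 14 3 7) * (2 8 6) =(0 7)(1 8 6 2 10 4)(3 5 14) =[7, 8, 10, 5, 1, 14, 2, 0, 6, 9, 4, 11, 12, 13, 3]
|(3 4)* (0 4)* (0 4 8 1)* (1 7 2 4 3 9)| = |(0 8 7 2 4 9 1)| = 7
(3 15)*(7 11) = (3 15)(7 11) = [0, 1, 2, 15, 4, 5, 6, 11, 8, 9, 10, 7, 12, 13, 14, 3]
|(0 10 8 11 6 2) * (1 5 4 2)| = |(0 10 8 11 6 1 5 4 2)| = 9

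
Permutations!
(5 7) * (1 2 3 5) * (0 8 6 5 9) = (0 8 6 5 7 1 2 3 9) = [8, 2, 3, 9, 4, 7, 5, 1, 6, 0]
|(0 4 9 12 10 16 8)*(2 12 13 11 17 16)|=|(0 4 9 13 11 17 16 8)(2 12 10)|=24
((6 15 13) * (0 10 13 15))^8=[0, 1, 2, 3, 4, 5, 6, 7, 8, 9, 10, 11, 12, 13, 14, 15]=(15)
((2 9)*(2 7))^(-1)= (2 7 9)= [0, 1, 7, 3, 4, 5, 6, 9, 8, 2]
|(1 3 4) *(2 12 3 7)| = |(1 7 2 12 3 4)| = 6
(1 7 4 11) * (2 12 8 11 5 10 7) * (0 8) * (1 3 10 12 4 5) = [8, 2, 4, 10, 1, 12, 6, 5, 11, 9, 7, 3, 0] = (0 8 11 3 10 7 5 12)(1 2 4)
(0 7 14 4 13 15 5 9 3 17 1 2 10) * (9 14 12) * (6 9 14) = (0 7 12 14 4 13 15 5 6 9 3 17 1 2 10) = [7, 2, 10, 17, 13, 6, 9, 12, 8, 3, 0, 11, 14, 15, 4, 5, 16, 1]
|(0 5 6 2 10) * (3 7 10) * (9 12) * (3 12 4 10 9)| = 10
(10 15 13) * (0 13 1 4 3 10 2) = [13, 4, 0, 10, 3, 5, 6, 7, 8, 9, 15, 11, 12, 2, 14, 1] = (0 13 2)(1 4 3 10 15)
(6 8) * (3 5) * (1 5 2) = [0, 5, 1, 2, 4, 3, 8, 7, 6] = (1 5 3 2)(6 8)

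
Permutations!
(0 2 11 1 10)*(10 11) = (0 2 10)(1 11) = [2, 11, 10, 3, 4, 5, 6, 7, 8, 9, 0, 1]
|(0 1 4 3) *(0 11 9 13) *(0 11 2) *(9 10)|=|(0 1 4 3 2)(9 13 11 10)|=20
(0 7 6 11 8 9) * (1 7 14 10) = (0 14 10 1 7 6 11 8 9) = [14, 7, 2, 3, 4, 5, 11, 6, 9, 0, 1, 8, 12, 13, 10]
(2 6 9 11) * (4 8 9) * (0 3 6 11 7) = (0 3 6 4 8 9 7)(2 11) = [3, 1, 11, 6, 8, 5, 4, 0, 9, 7, 10, 2]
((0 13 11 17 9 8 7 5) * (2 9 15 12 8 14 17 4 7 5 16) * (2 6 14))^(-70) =(0 17 4 8 6 13 15 7 5 14 11 12 16) =[17, 1, 2, 3, 8, 14, 13, 5, 6, 9, 10, 12, 16, 15, 11, 7, 0, 4]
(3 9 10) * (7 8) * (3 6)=[0, 1, 2, 9, 4, 5, 3, 8, 7, 10, 6]=(3 9 10 6)(7 8)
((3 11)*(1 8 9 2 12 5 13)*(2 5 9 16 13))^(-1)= [0, 13, 5, 11, 4, 9, 6, 7, 1, 12, 10, 3, 2, 16, 14, 15, 8]= (1 13 16 8)(2 5 9 12)(3 11)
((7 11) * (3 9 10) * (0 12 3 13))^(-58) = (0 3 10)(9 13 12) = [3, 1, 2, 10, 4, 5, 6, 7, 8, 13, 0, 11, 9, 12]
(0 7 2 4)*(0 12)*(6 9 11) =(0 7 2 4 12)(6 9 11) =[7, 1, 4, 3, 12, 5, 9, 2, 8, 11, 10, 6, 0]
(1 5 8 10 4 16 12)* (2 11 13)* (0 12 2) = (0 12 1 5 8 10 4 16 2 11 13) = [12, 5, 11, 3, 16, 8, 6, 7, 10, 9, 4, 13, 1, 0, 14, 15, 2]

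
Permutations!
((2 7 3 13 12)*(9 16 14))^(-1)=(2 12 13 3 7)(9 14 16)=[0, 1, 12, 7, 4, 5, 6, 2, 8, 14, 10, 11, 13, 3, 16, 15, 9]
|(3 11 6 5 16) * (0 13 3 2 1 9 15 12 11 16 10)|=|(0 13 3 16 2 1 9 15 12 11 6 5 10)|=13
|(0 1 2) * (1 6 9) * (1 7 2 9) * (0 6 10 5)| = 15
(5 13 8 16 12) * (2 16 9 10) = (2 16 12 5 13 8 9 10) = [0, 1, 16, 3, 4, 13, 6, 7, 9, 10, 2, 11, 5, 8, 14, 15, 12]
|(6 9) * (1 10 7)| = 6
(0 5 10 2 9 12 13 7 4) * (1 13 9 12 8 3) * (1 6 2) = [5, 13, 12, 6, 0, 10, 2, 4, 3, 8, 1, 11, 9, 7] = (0 5 10 1 13 7 4)(2 12 9 8 3 6)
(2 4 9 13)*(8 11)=(2 4 9 13)(8 11)=[0, 1, 4, 3, 9, 5, 6, 7, 11, 13, 10, 8, 12, 2]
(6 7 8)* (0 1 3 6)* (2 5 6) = (0 1 3 2 5 6 7 8) = [1, 3, 5, 2, 4, 6, 7, 8, 0]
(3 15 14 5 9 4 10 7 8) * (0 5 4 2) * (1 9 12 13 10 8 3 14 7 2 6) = (0 5 12 13 10 2)(1 9 6)(3 15 7)(4 8 14) = [5, 9, 0, 15, 8, 12, 1, 3, 14, 6, 2, 11, 13, 10, 4, 7]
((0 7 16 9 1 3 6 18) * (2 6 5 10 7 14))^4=(0 18 6 2 14)(1 7 3 16 5 9 10)=[18, 7, 14, 16, 4, 9, 2, 3, 8, 10, 1, 11, 12, 13, 0, 15, 5, 17, 6]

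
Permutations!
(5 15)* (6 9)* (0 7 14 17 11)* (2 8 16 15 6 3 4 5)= (0 7 14 17 11)(2 8 16 15)(3 4 5 6 9)= [7, 1, 8, 4, 5, 6, 9, 14, 16, 3, 10, 0, 12, 13, 17, 2, 15, 11]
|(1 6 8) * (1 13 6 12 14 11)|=|(1 12 14 11)(6 8 13)|=12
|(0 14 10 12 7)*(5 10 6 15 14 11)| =|(0 11 5 10 12 7)(6 15 14)| =6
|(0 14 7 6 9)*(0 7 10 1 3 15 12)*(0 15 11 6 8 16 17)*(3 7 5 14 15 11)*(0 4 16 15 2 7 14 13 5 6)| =|(0 2 7 8 15 12 11)(1 14 10)(4 16 17)(5 13)(6 9)| =42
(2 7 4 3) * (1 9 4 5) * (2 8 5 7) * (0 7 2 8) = (0 7 2 8 5 1 9 4 3) = [7, 9, 8, 0, 3, 1, 6, 2, 5, 4]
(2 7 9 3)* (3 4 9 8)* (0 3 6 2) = [3, 1, 7, 0, 9, 5, 2, 8, 6, 4] = (0 3)(2 7 8 6)(4 9)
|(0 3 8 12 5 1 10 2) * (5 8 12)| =|(0 3 12 8 5 1 10 2)| =8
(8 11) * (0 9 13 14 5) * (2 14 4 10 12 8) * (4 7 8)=(0 9 13 7 8 11 2 14 5)(4 10 12)=[9, 1, 14, 3, 10, 0, 6, 8, 11, 13, 12, 2, 4, 7, 5]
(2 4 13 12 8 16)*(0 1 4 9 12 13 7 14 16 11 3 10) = [1, 4, 9, 10, 7, 5, 6, 14, 11, 12, 0, 3, 8, 13, 16, 15, 2] = (0 1 4 7 14 16 2 9 12 8 11 3 10)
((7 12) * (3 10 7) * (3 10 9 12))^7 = [0, 1, 2, 12, 4, 5, 6, 9, 8, 10, 3, 11, 7] = (3 12 7 9 10)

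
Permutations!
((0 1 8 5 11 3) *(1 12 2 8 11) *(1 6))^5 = (0 6 12 1 2 11 8 3 5) = [6, 2, 11, 5, 4, 0, 12, 7, 3, 9, 10, 8, 1]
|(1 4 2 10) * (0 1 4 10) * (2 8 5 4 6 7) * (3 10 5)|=|(0 1 5 4 8 3 10 6 7 2)|=10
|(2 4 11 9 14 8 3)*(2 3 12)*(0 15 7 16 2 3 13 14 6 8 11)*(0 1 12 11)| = 44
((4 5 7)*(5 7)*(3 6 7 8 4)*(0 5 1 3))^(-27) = (0 3)(1 7)(4 8)(5 6) = [3, 7, 2, 0, 8, 6, 5, 1, 4]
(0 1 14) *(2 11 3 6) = (0 1 14)(2 11 3 6) = [1, 14, 11, 6, 4, 5, 2, 7, 8, 9, 10, 3, 12, 13, 0]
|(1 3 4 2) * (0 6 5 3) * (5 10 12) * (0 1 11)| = 9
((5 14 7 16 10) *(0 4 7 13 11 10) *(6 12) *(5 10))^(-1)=(0 16 7 4)(5 11 13 14)(6 12)=[16, 1, 2, 3, 0, 11, 12, 4, 8, 9, 10, 13, 6, 14, 5, 15, 7]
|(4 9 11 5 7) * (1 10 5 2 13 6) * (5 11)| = |(1 10 11 2 13 6)(4 9 5 7)| = 12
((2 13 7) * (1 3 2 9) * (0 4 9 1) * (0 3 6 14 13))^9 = [2, 7, 3, 9, 0, 5, 1, 13, 8, 4, 10, 11, 12, 14, 6] = (0 2 3 9 4)(1 7 13 14 6)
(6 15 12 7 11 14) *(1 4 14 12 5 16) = (1 4 14 6 15 5 16)(7 11 12) = [0, 4, 2, 3, 14, 16, 15, 11, 8, 9, 10, 12, 7, 13, 6, 5, 1]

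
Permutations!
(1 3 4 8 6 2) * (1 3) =(2 3 4 8 6) =[0, 1, 3, 4, 8, 5, 2, 7, 6]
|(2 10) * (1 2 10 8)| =|(10)(1 2 8)| =3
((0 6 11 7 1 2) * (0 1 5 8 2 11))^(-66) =(11) =[0, 1, 2, 3, 4, 5, 6, 7, 8, 9, 10, 11]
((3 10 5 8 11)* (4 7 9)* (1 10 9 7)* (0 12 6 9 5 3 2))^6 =[10, 2, 1, 12, 11, 6, 5, 7, 9, 8, 0, 4, 3] =(0 10)(1 2)(3 12)(4 11)(5 6)(8 9)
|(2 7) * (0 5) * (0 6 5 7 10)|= |(0 7 2 10)(5 6)|= 4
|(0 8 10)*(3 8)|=|(0 3 8 10)|=4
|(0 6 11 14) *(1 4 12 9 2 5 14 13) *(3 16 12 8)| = 14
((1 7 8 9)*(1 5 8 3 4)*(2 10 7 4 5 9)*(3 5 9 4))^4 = (2 8 5 7 10) = [0, 1, 8, 3, 4, 7, 6, 10, 5, 9, 2]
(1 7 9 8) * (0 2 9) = (0 2 9 8 1 7) = [2, 7, 9, 3, 4, 5, 6, 0, 1, 8]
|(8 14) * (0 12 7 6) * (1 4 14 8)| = 12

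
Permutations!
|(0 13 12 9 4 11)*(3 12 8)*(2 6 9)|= |(0 13 8 3 12 2 6 9 4 11)|= 10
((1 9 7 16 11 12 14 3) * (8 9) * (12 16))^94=(16)(1 7 3 9 14 8 12)=[0, 7, 2, 9, 4, 5, 6, 3, 12, 14, 10, 11, 1, 13, 8, 15, 16]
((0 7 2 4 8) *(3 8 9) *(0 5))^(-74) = (0 8 9 2)(3 4 7 5) = [8, 1, 0, 4, 7, 3, 6, 5, 9, 2]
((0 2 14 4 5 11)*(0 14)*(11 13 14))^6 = (4 13)(5 14) = [0, 1, 2, 3, 13, 14, 6, 7, 8, 9, 10, 11, 12, 4, 5]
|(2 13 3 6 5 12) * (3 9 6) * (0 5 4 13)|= |(0 5 12 2)(4 13 9 6)|= 4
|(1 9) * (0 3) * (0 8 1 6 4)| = 7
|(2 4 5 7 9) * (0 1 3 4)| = 8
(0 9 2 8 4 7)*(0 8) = (0 9 2)(4 7 8) = [9, 1, 0, 3, 7, 5, 6, 8, 4, 2]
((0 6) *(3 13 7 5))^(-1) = (0 6)(3 5 7 13) = [6, 1, 2, 5, 4, 7, 0, 13, 8, 9, 10, 11, 12, 3]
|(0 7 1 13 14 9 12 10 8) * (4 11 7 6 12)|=|(0 6 12 10 8)(1 13 14 9 4 11 7)|=35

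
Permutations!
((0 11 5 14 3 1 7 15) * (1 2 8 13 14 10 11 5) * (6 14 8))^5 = [7, 10, 6, 2, 4, 15, 14, 11, 13, 9, 0, 5, 12, 8, 3, 1] = (0 7 11 5 15 1 10)(2 6 14 3)(8 13)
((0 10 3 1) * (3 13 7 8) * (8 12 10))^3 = (0 1 3 8)(7 13 10 12) = [1, 3, 2, 8, 4, 5, 6, 13, 0, 9, 12, 11, 7, 10]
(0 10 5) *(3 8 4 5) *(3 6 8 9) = (0 10 6 8 4 5)(3 9) = [10, 1, 2, 9, 5, 0, 8, 7, 4, 3, 6]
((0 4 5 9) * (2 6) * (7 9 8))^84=(9)=[0, 1, 2, 3, 4, 5, 6, 7, 8, 9]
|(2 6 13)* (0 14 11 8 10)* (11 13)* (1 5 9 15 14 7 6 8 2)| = |(0 7 6 11 2 8 10)(1 5 9 15 14 13)| = 42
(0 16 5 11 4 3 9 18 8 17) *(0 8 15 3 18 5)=(0 16)(3 9 5 11 4 18 15)(8 17)=[16, 1, 2, 9, 18, 11, 6, 7, 17, 5, 10, 4, 12, 13, 14, 3, 0, 8, 15]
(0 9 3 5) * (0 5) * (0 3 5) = [9, 1, 2, 3, 4, 0, 6, 7, 8, 5] = (0 9 5)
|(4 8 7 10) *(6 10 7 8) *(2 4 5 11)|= 6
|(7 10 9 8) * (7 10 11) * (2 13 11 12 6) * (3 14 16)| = |(2 13 11 7 12 6)(3 14 16)(8 10 9)| = 6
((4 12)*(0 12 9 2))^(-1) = [2, 1, 9, 3, 12, 5, 6, 7, 8, 4, 10, 11, 0] = (0 2 9 4 12)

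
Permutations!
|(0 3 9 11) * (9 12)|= 5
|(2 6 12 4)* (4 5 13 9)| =|(2 6 12 5 13 9 4)| =7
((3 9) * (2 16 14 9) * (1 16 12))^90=[0, 12, 3, 9, 4, 5, 6, 7, 8, 14, 10, 11, 2, 13, 16, 15, 1]=(1 12 2 3 9 14 16)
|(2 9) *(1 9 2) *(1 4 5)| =4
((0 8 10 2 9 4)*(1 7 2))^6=(0 9 7 10)(1 8 4 2)=[9, 8, 1, 3, 2, 5, 6, 10, 4, 7, 0]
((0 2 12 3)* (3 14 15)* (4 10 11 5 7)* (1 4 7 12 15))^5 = (0 2 15 3)(1 12 11 4 14 5 10) = [2, 12, 15, 0, 14, 10, 6, 7, 8, 9, 1, 4, 11, 13, 5, 3]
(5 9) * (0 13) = (0 13)(5 9) = [13, 1, 2, 3, 4, 9, 6, 7, 8, 5, 10, 11, 12, 0]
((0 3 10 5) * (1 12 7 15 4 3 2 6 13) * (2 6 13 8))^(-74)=(0 13 15 5 2 7 10 8 12 3 6 1 4)=[13, 4, 7, 6, 0, 2, 1, 10, 12, 9, 8, 11, 3, 15, 14, 5]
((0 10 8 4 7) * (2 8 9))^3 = (0 2 7 9 4 10 8) = [2, 1, 7, 3, 10, 5, 6, 9, 0, 4, 8]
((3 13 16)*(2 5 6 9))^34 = [0, 1, 6, 13, 4, 9, 2, 7, 8, 5, 10, 11, 12, 16, 14, 15, 3] = (2 6)(3 13 16)(5 9)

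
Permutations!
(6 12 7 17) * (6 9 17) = [0, 1, 2, 3, 4, 5, 12, 6, 8, 17, 10, 11, 7, 13, 14, 15, 16, 9] = (6 12 7)(9 17)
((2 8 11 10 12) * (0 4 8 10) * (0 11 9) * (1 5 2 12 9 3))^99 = (12) = [0, 1, 2, 3, 4, 5, 6, 7, 8, 9, 10, 11, 12]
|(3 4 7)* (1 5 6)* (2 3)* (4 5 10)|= 8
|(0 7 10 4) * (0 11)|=5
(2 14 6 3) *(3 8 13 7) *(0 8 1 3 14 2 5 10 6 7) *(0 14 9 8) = (1 3 5 10 6)(7 9 8 13 14) = [0, 3, 2, 5, 4, 10, 1, 9, 13, 8, 6, 11, 12, 14, 7]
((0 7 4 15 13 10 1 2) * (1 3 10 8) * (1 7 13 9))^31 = (0 4 2 7 1 8 9 13 15)(3 10) = [4, 8, 7, 10, 2, 5, 6, 1, 9, 13, 3, 11, 12, 15, 14, 0]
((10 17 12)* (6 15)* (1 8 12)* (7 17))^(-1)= (1 17 7 10 12 8)(6 15)= [0, 17, 2, 3, 4, 5, 15, 10, 1, 9, 12, 11, 8, 13, 14, 6, 16, 7]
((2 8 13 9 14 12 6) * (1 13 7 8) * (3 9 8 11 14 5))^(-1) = (1 2 6 12 14 11 7 8 13)(3 5 9) = [0, 2, 6, 5, 4, 9, 12, 8, 13, 3, 10, 7, 14, 1, 11]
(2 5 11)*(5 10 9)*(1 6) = (1 6)(2 10 9 5 11) = [0, 6, 10, 3, 4, 11, 1, 7, 8, 5, 9, 2]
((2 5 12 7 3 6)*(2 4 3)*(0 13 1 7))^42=(13)=[0, 1, 2, 3, 4, 5, 6, 7, 8, 9, 10, 11, 12, 13]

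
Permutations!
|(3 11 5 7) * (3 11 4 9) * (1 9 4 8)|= 12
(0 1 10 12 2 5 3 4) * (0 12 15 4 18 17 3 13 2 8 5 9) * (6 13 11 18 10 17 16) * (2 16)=(0 1 17 3 10 15 4 12 8 5 11 18 2 9)(6 13 16)=[1, 17, 9, 10, 12, 11, 13, 7, 5, 0, 15, 18, 8, 16, 14, 4, 6, 3, 2]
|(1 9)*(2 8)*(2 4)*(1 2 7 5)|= |(1 9 2 8 4 7 5)|= 7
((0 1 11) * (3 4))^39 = (11)(3 4) = [0, 1, 2, 4, 3, 5, 6, 7, 8, 9, 10, 11]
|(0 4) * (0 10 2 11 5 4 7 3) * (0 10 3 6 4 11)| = 14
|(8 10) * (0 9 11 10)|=5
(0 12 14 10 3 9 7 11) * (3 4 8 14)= [12, 1, 2, 9, 8, 5, 6, 11, 14, 7, 4, 0, 3, 13, 10]= (0 12 3 9 7 11)(4 8 14 10)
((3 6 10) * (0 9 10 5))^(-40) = [10, 1, 2, 5, 4, 9, 0, 7, 8, 3, 6] = (0 10 6)(3 5 9)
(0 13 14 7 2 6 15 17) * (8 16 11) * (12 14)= (0 13 12 14 7 2 6 15 17)(8 16 11)= [13, 1, 6, 3, 4, 5, 15, 2, 16, 9, 10, 8, 14, 12, 7, 17, 11, 0]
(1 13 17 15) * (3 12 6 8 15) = (1 13 17 3 12 6 8 15) = [0, 13, 2, 12, 4, 5, 8, 7, 15, 9, 10, 11, 6, 17, 14, 1, 16, 3]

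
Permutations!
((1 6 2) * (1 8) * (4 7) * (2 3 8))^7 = [0, 8, 2, 6, 7, 5, 1, 4, 3] = (1 8 3 6)(4 7)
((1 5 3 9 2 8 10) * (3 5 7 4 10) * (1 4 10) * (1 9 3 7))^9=(2 10)(4 8)(7 9)=[0, 1, 10, 3, 8, 5, 6, 9, 4, 7, 2]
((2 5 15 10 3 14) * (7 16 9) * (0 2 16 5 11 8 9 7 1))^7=(16)(0 2 11 8 9 1)=[2, 0, 11, 3, 4, 5, 6, 7, 9, 1, 10, 8, 12, 13, 14, 15, 16]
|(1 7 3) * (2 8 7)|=|(1 2 8 7 3)|=5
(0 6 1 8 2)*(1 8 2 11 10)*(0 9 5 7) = (0 6 8 11 10 1 2 9 5 7) = [6, 2, 9, 3, 4, 7, 8, 0, 11, 5, 1, 10]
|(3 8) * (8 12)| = 3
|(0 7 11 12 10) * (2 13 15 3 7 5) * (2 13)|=|(0 5 13 15 3 7 11 12 10)|=9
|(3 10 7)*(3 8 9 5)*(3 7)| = 4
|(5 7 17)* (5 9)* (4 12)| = 4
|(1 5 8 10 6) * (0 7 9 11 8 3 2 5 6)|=6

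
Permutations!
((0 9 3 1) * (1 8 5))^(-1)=(0 1 5 8 3 9)=[1, 5, 2, 9, 4, 8, 6, 7, 3, 0]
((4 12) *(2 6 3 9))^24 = (12) = [0, 1, 2, 3, 4, 5, 6, 7, 8, 9, 10, 11, 12]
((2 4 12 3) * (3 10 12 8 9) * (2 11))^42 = (12) = [0, 1, 2, 3, 4, 5, 6, 7, 8, 9, 10, 11, 12]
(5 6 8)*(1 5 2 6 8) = (1 5 8 2 6) = [0, 5, 6, 3, 4, 8, 1, 7, 2]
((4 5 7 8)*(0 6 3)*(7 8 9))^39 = (7 9) = [0, 1, 2, 3, 4, 5, 6, 9, 8, 7]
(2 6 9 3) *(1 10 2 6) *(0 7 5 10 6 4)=(0 7 5 10 2 1 6 9 3 4)=[7, 6, 1, 4, 0, 10, 9, 5, 8, 3, 2]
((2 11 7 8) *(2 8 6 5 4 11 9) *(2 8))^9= (4 5 6 7 11)= [0, 1, 2, 3, 5, 6, 7, 11, 8, 9, 10, 4]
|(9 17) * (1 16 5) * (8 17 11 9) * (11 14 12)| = 12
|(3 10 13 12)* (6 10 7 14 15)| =|(3 7 14 15 6 10 13 12)| =8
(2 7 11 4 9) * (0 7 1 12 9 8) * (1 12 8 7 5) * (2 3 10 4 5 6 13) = (0 6 13 2 12 9 3 10 4 7 11 5 1 8) = [6, 8, 12, 10, 7, 1, 13, 11, 0, 3, 4, 5, 9, 2]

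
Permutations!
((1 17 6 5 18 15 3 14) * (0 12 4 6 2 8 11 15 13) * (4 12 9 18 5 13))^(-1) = (0 13 6 4 18 9)(1 14 3 15 11 8 2 17) = [13, 14, 17, 15, 18, 5, 4, 7, 2, 0, 10, 8, 12, 6, 3, 11, 16, 1, 9]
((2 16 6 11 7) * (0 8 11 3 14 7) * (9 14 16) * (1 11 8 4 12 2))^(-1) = (0 11 1 7 14 9 2 12 4)(3 6 16) = [11, 7, 12, 6, 0, 5, 16, 14, 8, 2, 10, 1, 4, 13, 9, 15, 3]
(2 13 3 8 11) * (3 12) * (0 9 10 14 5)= (0 9 10 14 5)(2 13 12 3 8 11)= [9, 1, 13, 8, 4, 0, 6, 7, 11, 10, 14, 2, 3, 12, 5]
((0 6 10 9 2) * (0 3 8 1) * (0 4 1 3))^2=(0 10 2 6 9)=[10, 1, 6, 3, 4, 5, 9, 7, 8, 0, 2]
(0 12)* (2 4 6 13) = (0 12)(2 4 6 13) = [12, 1, 4, 3, 6, 5, 13, 7, 8, 9, 10, 11, 0, 2]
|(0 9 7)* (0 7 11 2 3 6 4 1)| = 8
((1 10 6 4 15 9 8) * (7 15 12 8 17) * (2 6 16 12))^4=(17)(1 8 12 16 10)(2 6 4)=[0, 8, 6, 3, 2, 5, 4, 7, 12, 9, 1, 11, 16, 13, 14, 15, 10, 17]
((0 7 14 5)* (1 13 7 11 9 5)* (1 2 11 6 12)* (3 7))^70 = (0 9 2 7 13 12)(1 6 5 11 14 3) = [9, 6, 7, 1, 4, 11, 5, 13, 8, 2, 10, 14, 0, 12, 3]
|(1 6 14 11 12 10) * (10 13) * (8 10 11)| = |(1 6 14 8 10)(11 12 13)| = 15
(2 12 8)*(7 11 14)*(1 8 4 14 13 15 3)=(1 8 2 12 4 14 7 11 13 15 3)=[0, 8, 12, 1, 14, 5, 6, 11, 2, 9, 10, 13, 4, 15, 7, 3]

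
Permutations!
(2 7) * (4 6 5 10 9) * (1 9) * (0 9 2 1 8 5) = [9, 2, 7, 3, 6, 10, 0, 1, 5, 4, 8] = (0 9 4 6)(1 2 7)(5 10 8)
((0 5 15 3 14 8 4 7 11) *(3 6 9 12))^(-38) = (0 7 8 3 9 15)(4 14 12 6 5 11) = [7, 1, 2, 9, 14, 11, 5, 8, 3, 15, 10, 4, 6, 13, 12, 0]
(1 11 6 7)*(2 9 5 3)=[0, 11, 9, 2, 4, 3, 7, 1, 8, 5, 10, 6]=(1 11 6 7)(2 9 5 3)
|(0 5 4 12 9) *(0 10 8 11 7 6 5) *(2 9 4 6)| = |(2 9 10 8 11 7)(4 12)(5 6)| = 6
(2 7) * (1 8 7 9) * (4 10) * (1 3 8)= (2 9 3 8 7)(4 10)= [0, 1, 9, 8, 10, 5, 6, 2, 7, 3, 4]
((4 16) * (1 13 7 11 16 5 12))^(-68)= (1 16)(4 13)(5 7)(11 12)= [0, 16, 2, 3, 13, 7, 6, 5, 8, 9, 10, 12, 11, 4, 14, 15, 1]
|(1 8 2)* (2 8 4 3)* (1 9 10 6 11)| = |(1 4 3 2 9 10 6 11)| = 8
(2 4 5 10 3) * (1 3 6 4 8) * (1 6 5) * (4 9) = (1 3 2 8 6 9 4)(5 10) = [0, 3, 8, 2, 1, 10, 9, 7, 6, 4, 5]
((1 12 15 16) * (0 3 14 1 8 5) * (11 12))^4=(0 11 8 14 15)(1 16 3 12 5)=[11, 16, 2, 12, 4, 1, 6, 7, 14, 9, 10, 8, 5, 13, 15, 0, 3]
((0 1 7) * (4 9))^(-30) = (9) = [0, 1, 2, 3, 4, 5, 6, 7, 8, 9]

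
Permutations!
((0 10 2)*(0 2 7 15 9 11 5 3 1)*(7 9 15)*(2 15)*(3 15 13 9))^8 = (2 9 5)(11 15 13) = [0, 1, 9, 3, 4, 2, 6, 7, 8, 5, 10, 15, 12, 11, 14, 13]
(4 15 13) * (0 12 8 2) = (0 12 8 2)(4 15 13) = [12, 1, 0, 3, 15, 5, 6, 7, 2, 9, 10, 11, 8, 4, 14, 13]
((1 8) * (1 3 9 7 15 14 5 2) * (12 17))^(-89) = (1 8 3 9 7 15 14 5 2)(12 17) = [0, 8, 1, 9, 4, 2, 6, 15, 3, 7, 10, 11, 17, 13, 5, 14, 16, 12]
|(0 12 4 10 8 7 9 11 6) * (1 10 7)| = |(0 12 4 7 9 11 6)(1 10 8)| = 21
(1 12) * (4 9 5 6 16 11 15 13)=(1 12)(4 9 5 6 16 11 15 13)=[0, 12, 2, 3, 9, 6, 16, 7, 8, 5, 10, 15, 1, 4, 14, 13, 11]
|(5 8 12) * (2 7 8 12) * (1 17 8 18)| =|(1 17 8 2 7 18)(5 12)| =6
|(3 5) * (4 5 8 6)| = 5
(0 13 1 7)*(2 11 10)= (0 13 1 7)(2 11 10)= [13, 7, 11, 3, 4, 5, 6, 0, 8, 9, 2, 10, 12, 1]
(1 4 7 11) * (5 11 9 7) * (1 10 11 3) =(1 4 5 3)(7 9)(10 11) =[0, 4, 2, 1, 5, 3, 6, 9, 8, 7, 11, 10]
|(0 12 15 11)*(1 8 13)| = |(0 12 15 11)(1 8 13)| = 12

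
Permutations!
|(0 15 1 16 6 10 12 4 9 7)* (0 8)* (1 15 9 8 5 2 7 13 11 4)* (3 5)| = 60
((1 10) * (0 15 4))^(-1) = (0 4 15)(1 10) = [4, 10, 2, 3, 15, 5, 6, 7, 8, 9, 1, 11, 12, 13, 14, 0]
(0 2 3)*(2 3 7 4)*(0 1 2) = [3, 2, 7, 1, 0, 5, 6, 4] = (0 3 1 2 7 4)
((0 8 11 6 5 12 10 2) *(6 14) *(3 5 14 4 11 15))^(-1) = (0 2 10 12 5 3 15 8)(4 11)(6 14) = [2, 1, 10, 15, 11, 3, 14, 7, 0, 9, 12, 4, 5, 13, 6, 8]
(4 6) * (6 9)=(4 9 6)=[0, 1, 2, 3, 9, 5, 4, 7, 8, 6]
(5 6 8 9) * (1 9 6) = (1 9 5)(6 8) = [0, 9, 2, 3, 4, 1, 8, 7, 6, 5]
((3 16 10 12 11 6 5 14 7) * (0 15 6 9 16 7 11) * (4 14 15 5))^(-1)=[12, 1, 2, 7, 6, 0, 15, 3, 8, 11, 16, 14, 10, 13, 4, 5, 9]=(0 12 10 16 9 11 14 4 6 15 5)(3 7)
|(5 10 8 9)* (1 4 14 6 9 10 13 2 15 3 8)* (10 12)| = |(1 4 14 6 9 5 13 2 15 3 8 12 10)| = 13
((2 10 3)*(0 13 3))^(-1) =(0 10 2 3 13) =[10, 1, 3, 13, 4, 5, 6, 7, 8, 9, 2, 11, 12, 0]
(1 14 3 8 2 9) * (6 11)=(1 14 3 8 2 9)(6 11)=[0, 14, 9, 8, 4, 5, 11, 7, 2, 1, 10, 6, 12, 13, 3]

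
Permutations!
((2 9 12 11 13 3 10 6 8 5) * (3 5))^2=[0, 1, 12, 6, 4, 9, 3, 7, 10, 11, 8, 5, 13, 2]=(2 12 13)(3 6)(5 9 11)(8 10)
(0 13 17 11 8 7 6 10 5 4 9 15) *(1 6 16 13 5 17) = (0 5 4 9 15)(1 6 10 17 11 8 7 16 13) = [5, 6, 2, 3, 9, 4, 10, 16, 7, 15, 17, 8, 12, 1, 14, 0, 13, 11]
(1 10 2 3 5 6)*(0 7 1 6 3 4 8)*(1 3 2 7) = [1, 10, 4, 5, 8, 2, 6, 3, 0, 9, 7] = (0 1 10 7 3 5 2 4 8)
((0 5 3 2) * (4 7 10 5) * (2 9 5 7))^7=(0 4 2)(3 9 5)(7 10)=[4, 1, 0, 9, 2, 3, 6, 10, 8, 5, 7]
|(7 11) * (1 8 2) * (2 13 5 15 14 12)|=|(1 8 13 5 15 14 12 2)(7 11)|=8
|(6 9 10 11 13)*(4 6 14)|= |(4 6 9 10 11 13 14)|= 7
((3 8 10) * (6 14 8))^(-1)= (3 10 8 14 6)= [0, 1, 2, 10, 4, 5, 3, 7, 14, 9, 8, 11, 12, 13, 6]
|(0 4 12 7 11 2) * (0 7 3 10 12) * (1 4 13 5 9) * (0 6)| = |(0 13 5 9 1 4 6)(2 7 11)(3 10 12)| = 21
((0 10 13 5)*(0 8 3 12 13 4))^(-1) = (0 4 10)(3 8 5 13 12) = [4, 1, 2, 8, 10, 13, 6, 7, 5, 9, 0, 11, 3, 12]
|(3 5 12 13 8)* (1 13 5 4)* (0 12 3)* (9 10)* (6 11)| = 8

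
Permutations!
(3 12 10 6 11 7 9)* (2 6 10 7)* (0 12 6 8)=(0 12 7 9 3 6 11 2 8)=[12, 1, 8, 6, 4, 5, 11, 9, 0, 3, 10, 2, 7]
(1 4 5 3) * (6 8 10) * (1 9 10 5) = (1 4)(3 9 10 6 8 5) = [0, 4, 2, 9, 1, 3, 8, 7, 5, 10, 6]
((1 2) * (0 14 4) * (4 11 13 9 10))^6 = [4, 1, 2, 3, 10, 5, 6, 7, 8, 13, 9, 14, 12, 11, 0] = (0 4 10 9 13 11 14)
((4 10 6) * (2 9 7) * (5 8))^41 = (2 7 9)(4 6 10)(5 8) = [0, 1, 7, 3, 6, 8, 10, 9, 5, 2, 4]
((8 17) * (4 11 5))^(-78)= [0, 1, 2, 3, 4, 5, 6, 7, 8, 9, 10, 11, 12, 13, 14, 15, 16, 17]= (17)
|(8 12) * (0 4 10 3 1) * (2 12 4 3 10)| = |(0 3 1)(2 12 8 4)| = 12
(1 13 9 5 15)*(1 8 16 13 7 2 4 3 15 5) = (1 7 2 4 3 15 8 16 13 9) = [0, 7, 4, 15, 3, 5, 6, 2, 16, 1, 10, 11, 12, 9, 14, 8, 13]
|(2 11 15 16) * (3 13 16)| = |(2 11 15 3 13 16)| = 6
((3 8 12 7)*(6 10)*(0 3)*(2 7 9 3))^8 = (12)(0 7 2) = [7, 1, 0, 3, 4, 5, 6, 2, 8, 9, 10, 11, 12]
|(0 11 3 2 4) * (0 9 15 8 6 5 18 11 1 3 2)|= |(0 1 3)(2 4 9 15 8 6 5 18 11)|= 9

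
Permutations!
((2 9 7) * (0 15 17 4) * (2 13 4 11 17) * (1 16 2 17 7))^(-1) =(0 4 13 7 11 17 15)(1 9 2 16) =[4, 9, 16, 3, 13, 5, 6, 11, 8, 2, 10, 17, 12, 7, 14, 0, 1, 15]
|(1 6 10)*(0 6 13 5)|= 6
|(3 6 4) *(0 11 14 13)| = 12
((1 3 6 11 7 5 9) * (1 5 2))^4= (1 7 6)(2 11 3)= [0, 7, 11, 2, 4, 5, 1, 6, 8, 9, 10, 3]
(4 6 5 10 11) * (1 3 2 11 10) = (1 3 2 11 4 6 5) = [0, 3, 11, 2, 6, 1, 5, 7, 8, 9, 10, 4]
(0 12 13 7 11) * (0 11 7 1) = (0 12 13 1) = [12, 0, 2, 3, 4, 5, 6, 7, 8, 9, 10, 11, 13, 1]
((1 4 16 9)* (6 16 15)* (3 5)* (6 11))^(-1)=[0, 9, 2, 5, 1, 3, 11, 7, 8, 16, 10, 15, 12, 13, 14, 4, 6]=(1 9 16 6 11 15 4)(3 5)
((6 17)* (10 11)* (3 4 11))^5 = (3 4 11 10)(6 17) = [0, 1, 2, 4, 11, 5, 17, 7, 8, 9, 3, 10, 12, 13, 14, 15, 16, 6]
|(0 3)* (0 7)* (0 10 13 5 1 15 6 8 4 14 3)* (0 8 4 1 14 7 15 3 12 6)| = 40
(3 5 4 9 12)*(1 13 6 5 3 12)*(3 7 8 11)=[0, 13, 2, 7, 9, 4, 5, 8, 11, 1, 10, 3, 12, 6]=(1 13 6 5 4 9)(3 7 8 11)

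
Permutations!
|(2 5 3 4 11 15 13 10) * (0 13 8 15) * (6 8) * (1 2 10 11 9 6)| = |(0 13 11)(1 2 5 3 4 9 6 8 15)| = 9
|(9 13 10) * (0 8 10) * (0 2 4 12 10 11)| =6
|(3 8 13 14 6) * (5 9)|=10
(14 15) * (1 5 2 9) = (1 5 2 9)(14 15) = [0, 5, 9, 3, 4, 2, 6, 7, 8, 1, 10, 11, 12, 13, 15, 14]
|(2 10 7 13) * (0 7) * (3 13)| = |(0 7 3 13 2 10)| = 6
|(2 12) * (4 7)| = |(2 12)(4 7)| = 2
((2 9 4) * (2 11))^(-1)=(2 11 4 9)=[0, 1, 11, 3, 9, 5, 6, 7, 8, 2, 10, 4]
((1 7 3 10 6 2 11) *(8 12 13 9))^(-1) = (1 11 2 6 10 3 7)(8 9 13 12) = [0, 11, 6, 7, 4, 5, 10, 1, 9, 13, 3, 2, 8, 12]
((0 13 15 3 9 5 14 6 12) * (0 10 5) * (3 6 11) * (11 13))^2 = (0 3)(5 13 6 10 14 15 12)(9 11) = [3, 1, 2, 0, 4, 13, 10, 7, 8, 11, 14, 9, 5, 6, 15, 12]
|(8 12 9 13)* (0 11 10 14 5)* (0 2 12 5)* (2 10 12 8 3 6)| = 12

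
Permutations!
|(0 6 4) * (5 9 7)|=|(0 6 4)(5 9 7)|=3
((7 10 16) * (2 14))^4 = (7 10 16) = [0, 1, 2, 3, 4, 5, 6, 10, 8, 9, 16, 11, 12, 13, 14, 15, 7]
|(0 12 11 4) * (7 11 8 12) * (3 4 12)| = |(0 7 11 12 8 3 4)| = 7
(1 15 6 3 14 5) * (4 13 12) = (1 15 6 3 14 5)(4 13 12) = [0, 15, 2, 14, 13, 1, 3, 7, 8, 9, 10, 11, 4, 12, 5, 6]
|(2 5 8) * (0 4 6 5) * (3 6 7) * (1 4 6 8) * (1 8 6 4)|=8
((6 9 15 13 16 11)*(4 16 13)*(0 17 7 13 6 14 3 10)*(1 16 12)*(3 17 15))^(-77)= (0 3 6 7 14 16 12 15 10 9 13 17 11 1 4)= [3, 4, 2, 6, 0, 5, 7, 14, 8, 13, 9, 1, 15, 17, 16, 10, 12, 11]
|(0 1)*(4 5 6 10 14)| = |(0 1)(4 5 6 10 14)| = 10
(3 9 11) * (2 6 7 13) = (2 6 7 13)(3 9 11) = [0, 1, 6, 9, 4, 5, 7, 13, 8, 11, 10, 3, 12, 2]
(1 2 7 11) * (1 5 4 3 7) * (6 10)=(1 2)(3 7 11 5 4)(6 10)=[0, 2, 1, 7, 3, 4, 10, 11, 8, 9, 6, 5]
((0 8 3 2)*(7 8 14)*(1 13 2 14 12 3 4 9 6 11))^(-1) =(0 2 13 1 11 6 9 4 8 7 14 3 12) =[2, 11, 13, 12, 8, 5, 9, 14, 7, 4, 10, 6, 0, 1, 3]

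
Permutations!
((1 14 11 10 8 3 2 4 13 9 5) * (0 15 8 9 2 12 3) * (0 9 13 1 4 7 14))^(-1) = (0 1 4 5 9 8 15)(2 13 10 11 14 7)(3 12) = [1, 4, 13, 12, 5, 9, 6, 2, 15, 8, 11, 14, 3, 10, 7, 0]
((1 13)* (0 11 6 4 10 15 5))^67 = (0 10 11 15 6 5 4)(1 13) = [10, 13, 2, 3, 0, 4, 5, 7, 8, 9, 11, 15, 12, 1, 14, 6]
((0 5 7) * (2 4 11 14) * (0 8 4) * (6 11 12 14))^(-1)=(0 2 14 12 4 8 7 5)(6 11)=[2, 1, 14, 3, 8, 0, 11, 5, 7, 9, 10, 6, 4, 13, 12]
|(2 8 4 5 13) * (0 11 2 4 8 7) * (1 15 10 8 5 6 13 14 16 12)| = |(0 11 2 7)(1 15 10 8 5 14 16 12)(4 6 13)| = 24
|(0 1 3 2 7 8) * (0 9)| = |(0 1 3 2 7 8 9)| = 7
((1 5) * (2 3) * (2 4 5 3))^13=[0, 3, 2, 4, 5, 1]=(1 3 4 5)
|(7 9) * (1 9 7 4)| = |(1 9 4)| = 3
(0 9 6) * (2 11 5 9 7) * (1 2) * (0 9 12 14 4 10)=[7, 2, 11, 3, 10, 12, 9, 1, 8, 6, 0, 5, 14, 13, 4]=(0 7 1 2 11 5 12 14 4 10)(6 9)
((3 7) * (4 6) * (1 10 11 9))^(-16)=[0, 1, 2, 3, 4, 5, 6, 7, 8, 9, 10, 11]=(11)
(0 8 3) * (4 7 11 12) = (0 8 3)(4 7 11 12) = [8, 1, 2, 0, 7, 5, 6, 11, 3, 9, 10, 12, 4]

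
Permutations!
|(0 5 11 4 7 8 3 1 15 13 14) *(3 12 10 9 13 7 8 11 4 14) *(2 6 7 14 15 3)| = 14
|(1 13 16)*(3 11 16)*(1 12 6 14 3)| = |(1 13)(3 11 16 12 6 14)| = 6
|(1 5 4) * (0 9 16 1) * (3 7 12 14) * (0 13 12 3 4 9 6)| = |(0 6)(1 5 9 16)(3 7)(4 13 12 14)| = 4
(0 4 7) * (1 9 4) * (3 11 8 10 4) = (0 1 9 3 11 8 10 4 7) = [1, 9, 2, 11, 7, 5, 6, 0, 10, 3, 4, 8]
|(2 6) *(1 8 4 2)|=5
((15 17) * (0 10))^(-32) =[0, 1, 2, 3, 4, 5, 6, 7, 8, 9, 10, 11, 12, 13, 14, 15, 16, 17] =(17)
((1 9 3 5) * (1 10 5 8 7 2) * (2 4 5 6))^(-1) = (1 2 6 10 5 4 7 8 3 9) = [0, 2, 6, 9, 7, 4, 10, 8, 3, 1, 5]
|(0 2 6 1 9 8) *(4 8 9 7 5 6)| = |(9)(0 2 4 8)(1 7 5 6)| = 4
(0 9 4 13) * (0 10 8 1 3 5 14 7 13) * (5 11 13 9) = [5, 3, 2, 11, 0, 14, 6, 9, 1, 4, 8, 13, 12, 10, 7] = (0 5 14 7 9 4)(1 3 11 13 10 8)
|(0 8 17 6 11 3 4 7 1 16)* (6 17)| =|(17)(0 8 6 11 3 4 7 1 16)| =9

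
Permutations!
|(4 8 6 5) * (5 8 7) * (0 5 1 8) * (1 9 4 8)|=12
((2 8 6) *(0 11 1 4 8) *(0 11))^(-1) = [0, 11, 6, 3, 1, 5, 8, 7, 4, 9, 10, 2] = (1 11 2 6 8 4)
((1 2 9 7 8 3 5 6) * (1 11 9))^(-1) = (1 2)(3 8 7 9 11 6 5) = [0, 2, 1, 8, 4, 3, 5, 9, 7, 11, 10, 6]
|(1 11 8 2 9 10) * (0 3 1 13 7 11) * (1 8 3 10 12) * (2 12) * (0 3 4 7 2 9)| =12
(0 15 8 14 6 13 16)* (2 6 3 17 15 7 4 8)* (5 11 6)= [7, 1, 5, 17, 8, 11, 13, 4, 14, 9, 10, 6, 12, 16, 3, 2, 0, 15]= (0 7 4 8 14 3 17 15 2 5 11 6 13 16)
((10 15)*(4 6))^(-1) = (4 6)(10 15) = [0, 1, 2, 3, 6, 5, 4, 7, 8, 9, 15, 11, 12, 13, 14, 10]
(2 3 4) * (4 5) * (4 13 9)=[0, 1, 3, 5, 2, 13, 6, 7, 8, 4, 10, 11, 12, 9]=(2 3 5 13 9 4)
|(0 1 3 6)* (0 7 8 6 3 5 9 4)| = |(0 1 5 9 4)(6 7 8)| = 15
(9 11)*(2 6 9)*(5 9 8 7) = [0, 1, 6, 3, 4, 9, 8, 5, 7, 11, 10, 2] = (2 6 8 7 5 9 11)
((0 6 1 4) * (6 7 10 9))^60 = (0 6 7 1 10 4 9) = [6, 10, 2, 3, 9, 5, 7, 1, 8, 0, 4]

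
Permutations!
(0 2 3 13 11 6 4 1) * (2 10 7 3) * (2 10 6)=(0 6 4 1)(2 10 7 3 13 11)=[6, 0, 10, 13, 1, 5, 4, 3, 8, 9, 7, 2, 12, 11]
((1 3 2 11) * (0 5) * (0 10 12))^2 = [10, 2, 1, 11, 4, 12, 6, 7, 8, 9, 0, 3, 5] = (0 10)(1 2)(3 11)(5 12)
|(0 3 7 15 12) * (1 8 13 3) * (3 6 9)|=|(0 1 8 13 6 9 3 7 15 12)|=10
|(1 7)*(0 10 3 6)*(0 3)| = 2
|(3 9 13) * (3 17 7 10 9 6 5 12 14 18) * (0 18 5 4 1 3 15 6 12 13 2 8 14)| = 72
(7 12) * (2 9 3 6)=(2 9 3 6)(7 12)=[0, 1, 9, 6, 4, 5, 2, 12, 8, 3, 10, 11, 7]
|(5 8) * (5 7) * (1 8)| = |(1 8 7 5)| = 4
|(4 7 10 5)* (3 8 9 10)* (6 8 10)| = |(3 10 5 4 7)(6 8 9)| = 15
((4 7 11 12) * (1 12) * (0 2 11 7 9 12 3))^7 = (0 11 3 2 1)(4 9 12) = [11, 0, 1, 2, 9, 5, 6, 7, 8, 12, 10, 3, 4]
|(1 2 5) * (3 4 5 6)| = |(1 2 6 3 4 5)| = 6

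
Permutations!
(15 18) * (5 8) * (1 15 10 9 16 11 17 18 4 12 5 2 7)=(1 15 4 12 5 8 2 7)(9 16 11 17 18 10)=[0, 15, 7, 3, 12, 8, 6, 1, 2, 16, 9, 17, 5, 13, 14, 4, 11, 18, 10]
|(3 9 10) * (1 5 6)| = 3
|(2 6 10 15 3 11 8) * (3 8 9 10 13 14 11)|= 9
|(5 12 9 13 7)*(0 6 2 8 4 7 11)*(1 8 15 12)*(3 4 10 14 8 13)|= |(0 6 2 15 12 9 3 4 7 5 1 13 11)(8 10 14)|= 39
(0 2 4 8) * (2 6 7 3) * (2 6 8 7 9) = (0 8)(2 4 7 3 6 9) = [8, 1, 4, 6, 7, 5, 9, 3, 0, 2]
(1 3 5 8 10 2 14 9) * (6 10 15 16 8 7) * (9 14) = [0, 3, 9, 5, 4, 7, 10, 6, 15, 1, 2, 11, 12, 13, 14, 16, 8] = (1 3 5 7 6 10 2 9)(8 15 16)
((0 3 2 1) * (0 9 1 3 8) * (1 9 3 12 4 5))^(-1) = (0 8)(1 5 4 12 2 3) = [8, 5, 3, 1, 12, 4, 6, 7, 0, 9, 10, 11, 2]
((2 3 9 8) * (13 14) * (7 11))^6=[0, 1, 9, 8, 4, 5, 6, 7, 3, 2, 10, 11, 12, 13, 14]=(14)(2 9)(3 8)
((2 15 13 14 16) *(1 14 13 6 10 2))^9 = (16)(2 15 6 10) = [0, 1, 15, 3, 4, 5, 10, 7, 8, 9, 2, 11, 12, 13, 14, 6, 16]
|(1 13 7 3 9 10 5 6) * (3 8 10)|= |(1 13 7 8 10 5 6)(3 9)|= 14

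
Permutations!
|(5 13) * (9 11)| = 2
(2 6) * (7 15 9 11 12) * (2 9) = (2 6 9 11 12 7 15) = [0, 1, 6, 3, 4, 5, 9, 15, 8, 11, 10, 12, 7, 13, 14, 2]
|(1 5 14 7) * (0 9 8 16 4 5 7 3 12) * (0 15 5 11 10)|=|(0 9 8 16 4 11 10)(1 7)(3 12 15 5 14)|=70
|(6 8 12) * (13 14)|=|(6 8 12)(13 14)|=6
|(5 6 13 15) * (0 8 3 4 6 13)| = 15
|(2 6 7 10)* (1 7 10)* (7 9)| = 3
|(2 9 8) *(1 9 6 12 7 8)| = |(1 9)(2 6 12 7 8)| = 10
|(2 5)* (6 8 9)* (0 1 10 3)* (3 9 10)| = 12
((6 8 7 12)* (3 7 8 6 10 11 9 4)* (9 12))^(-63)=[0, 1, 2, 7, 3, 5, 6, 9, 8, 4, 10, 11, 12]=(12)(3 7 9 4)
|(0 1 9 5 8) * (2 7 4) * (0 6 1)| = |(1 9 5 8 6)(2 7 4)| = 15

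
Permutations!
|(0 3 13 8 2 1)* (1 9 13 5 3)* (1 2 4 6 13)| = 4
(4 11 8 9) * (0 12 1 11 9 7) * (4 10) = (0 12 1 11 8 7)(4 9 10) = [12, 11, 2, 3, 9, 5, 6, 0, 7, 10, 4, 8, 1]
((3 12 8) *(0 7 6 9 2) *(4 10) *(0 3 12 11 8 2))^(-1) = (0 9 6 7)(2 12 8 11 3)(4 10) = [9, 1, 12, 2, 10, 5, 7, 0, 11, 6, 4, 3, 8]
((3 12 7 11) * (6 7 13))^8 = (3 13 7)(6 11 12) = [0, 1, 2, 13, 4, 5, 11, 3, 8, 9, 10, 12, 6, 7]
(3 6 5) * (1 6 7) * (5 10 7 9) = (1 6 10 7)(3 9 5) = [0, 6, 2, 9, 4, 3, 10, 1, 8, 5, 7]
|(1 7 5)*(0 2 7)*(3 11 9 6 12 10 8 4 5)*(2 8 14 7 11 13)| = 10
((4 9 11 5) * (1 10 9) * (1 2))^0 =[0, 1, 2, 3, 4, 5, 6, 7, 8, 9, 10, 11] =(11)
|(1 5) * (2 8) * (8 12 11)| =4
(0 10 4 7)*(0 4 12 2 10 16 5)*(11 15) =[16, 1, 10, 3, 7, 0, 6, 4, 8, 9, 12, 15, 2, 13, 14, 11, 5] =(0 16 5)(2 10 12)(4 7)(11 15)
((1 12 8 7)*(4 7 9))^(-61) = (1 7 4 9 8 12) = [0, 7, 2, 3, 9, 5, 6, 4, 12, 8, 10, 11, 1]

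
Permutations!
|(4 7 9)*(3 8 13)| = 3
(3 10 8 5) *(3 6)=[0, 1, 2, 10, 4, 6, 3, 7, 5, 9, 8]=(3 10 8 5 6)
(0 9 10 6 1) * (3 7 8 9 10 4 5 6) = [10, 0, 2, 7, 5, 6, 1, 8, 9, 4, 3] = (0 10 3 7 8 9 4 5 6 1)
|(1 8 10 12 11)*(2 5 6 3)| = 20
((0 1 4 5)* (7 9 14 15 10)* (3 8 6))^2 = [4, 5, 2, 6, 0, 1, 8, 14, 3, 15, 9, 11, 12, 13, 10, 7] = (0 4)(1 5)(3 6 8)(7 14 10 9 15)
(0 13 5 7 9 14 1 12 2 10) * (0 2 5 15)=(0 13 15)(1 12 5 7 9 14)(2 10)=[13, 12, 10, 3, 4, 7, 6, 9, 8, 14, 2, 11, 5, 15, 1, 0]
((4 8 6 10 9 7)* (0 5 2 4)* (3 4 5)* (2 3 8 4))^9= [10, 1, 2, 3, 4, 5, 7, 6, 9, 8, 0]= (0 10)(6 7)(8 9)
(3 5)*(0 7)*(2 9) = (0 7)(2 9)(3 5) = [7, 1, 9, 5, 4, 3, 6, 0, 8, 2]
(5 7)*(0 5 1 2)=(0 5 7 1 2)=[5, 2, 0, 3, 4, 7, 6, 1]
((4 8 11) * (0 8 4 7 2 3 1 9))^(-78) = (0 11 2 1)(3 9 8 7) = [11, 0, 1, 9, 4, 5, 6, 3, 7, 8, 10, 2]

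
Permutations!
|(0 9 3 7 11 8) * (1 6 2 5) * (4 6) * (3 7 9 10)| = 35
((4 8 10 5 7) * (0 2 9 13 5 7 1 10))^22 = [9, 7, 13, 3, 0, 10, 6, 8, 2, 5, 4, 11, 12, 1] = (0 9 5 10 4)(1 7 8 2 13)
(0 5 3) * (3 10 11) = [5, 1, 2, 0, 4, 10, 6, 7, 8, 9, 11, 3] = (0 5 10 11 3)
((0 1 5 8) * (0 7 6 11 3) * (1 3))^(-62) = (1 6 8)(5 11 7) = [0, 6, 2, 3, 4, 11, 8, 5, 1, 9, 10, 7]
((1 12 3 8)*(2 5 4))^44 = (12)(2 4 5) = [0, 1, 4, 3, 5, 2, 6, 7, 8, 9, 10, 11, 12]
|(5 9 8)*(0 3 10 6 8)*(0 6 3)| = |(3 10)(5 9 6 8)| = 4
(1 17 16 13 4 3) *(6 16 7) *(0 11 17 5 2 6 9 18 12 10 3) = (0 11 17 7 9 18 12 10 3 1 5 2 6 16 13 4) = [11, 5, 6, 1, 0, 2, 16, 9, 8, 18, 3, 17, 10, 4, 14, 15, 13, 7, 12]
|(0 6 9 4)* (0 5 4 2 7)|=|(0 6 9 2 7)(4 5)|=10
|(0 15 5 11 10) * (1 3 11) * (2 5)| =|(0 15 2 5 1 3 11 10)| =8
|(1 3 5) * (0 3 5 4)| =6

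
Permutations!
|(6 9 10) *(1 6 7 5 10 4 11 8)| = |(1 6 9 4 11 8)(5 10 7)| = 6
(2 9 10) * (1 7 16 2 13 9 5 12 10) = (1 7 16 2 5 12 10 13 9) = [0, 7, 5, 3, 4, 12, 6, 16, 8, 1, 13, 11, 10, 9, 14, 15, 2]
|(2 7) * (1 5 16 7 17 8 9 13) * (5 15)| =|(1 15 5 16 7 2 17 8 9 13)| =10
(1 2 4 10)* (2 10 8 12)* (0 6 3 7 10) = [6, 0, 4, 7, 8, 5, 3, 10, 12, 9, 1, 11, 2] = (0 6 3 7 10 1)(2 4 8 12)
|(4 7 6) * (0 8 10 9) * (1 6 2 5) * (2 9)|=10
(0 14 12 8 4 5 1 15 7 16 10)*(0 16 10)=(0 14 12 8 4 5 1 15 7 10 16)=[14, 15, 2, 3, 5, 1, 6, 10, 4, 9, 16, 11, 8, 13, 12, 7, 0]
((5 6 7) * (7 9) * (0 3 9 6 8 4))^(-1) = (0 4 8 5 7 9 3) = [4, 1, 2, 0, 8, 7, 6, 9, 5, 3]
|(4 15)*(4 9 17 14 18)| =6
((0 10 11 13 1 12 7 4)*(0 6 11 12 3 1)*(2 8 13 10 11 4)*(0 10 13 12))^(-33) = (0 10 13 11)(1 3)(2 7 12 8)(4 6) = [10, 3, 7, 1, 6, 5, 4, 12, 2, 9, 13, 0, 8, 11]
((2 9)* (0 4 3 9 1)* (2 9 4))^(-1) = [1, 2, 0, 4, 3, 5, 6, 7, 8, 9] = (9)(0 1 2)(3 4)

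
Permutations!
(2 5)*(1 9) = (1 9)(2 5) = [0, 9, 5, 3, 4, 2, 6, 7, 8, 1]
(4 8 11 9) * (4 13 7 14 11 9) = (4 8 9 13 7 14 11) = [0, 1, 2, 3, 8, 5, 6, 14, 9, 13, 10, 4, 12, 7, 11]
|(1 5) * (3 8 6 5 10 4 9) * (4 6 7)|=|(1 10 6 5)(3 8 7 4 9)|=20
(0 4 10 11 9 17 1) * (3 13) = (0 4 10 11 9 17 1)(3 13) = [4, 0, 2, 13, 10, 5, 6, 7, 8, 17, 11, 9, 12, 3, 14, 15, 16, 1]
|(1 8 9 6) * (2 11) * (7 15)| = 4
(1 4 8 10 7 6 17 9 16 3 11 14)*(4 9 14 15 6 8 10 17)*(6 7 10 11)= [0, 9, 2, 6, 11, 5, 4, 8, 17, 16, 10, 15, 12, 13, 1, 7, 3, 14]= (1 9 16 3 6 4 11 15 7 8 17 14)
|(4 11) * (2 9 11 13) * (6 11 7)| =7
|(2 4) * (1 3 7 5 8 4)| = |(1 3 7 5 8 4 2)| = 7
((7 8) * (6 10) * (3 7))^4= (10)(3 7 8)= [0, 1, 2, 7, 4, 5, 6, 8, 3, 9, 10]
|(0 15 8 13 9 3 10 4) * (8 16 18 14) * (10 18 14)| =11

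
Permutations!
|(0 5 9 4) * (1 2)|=4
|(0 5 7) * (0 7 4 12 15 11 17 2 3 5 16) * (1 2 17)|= |(17)(0 16)(1 2 3 5 4 12 15 11)|= 8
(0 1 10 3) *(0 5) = (0 1 10 3 5) = [1, 10, 2, 5, 4, 0, 6, 7, 8, 9, 3]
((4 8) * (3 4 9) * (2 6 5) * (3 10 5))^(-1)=(2 5 10 9 8 4 3 6)=[0, 1, 5, 6, 3, 10, 2, 7, 4, 8, 9]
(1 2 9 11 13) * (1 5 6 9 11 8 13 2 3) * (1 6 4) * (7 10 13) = [0, 3, 11, 6, 1, 4, 9, 10, 7, 8, 13, 2, 12, 5] = (1 3 6 9 8 7 10 13 5 4)(2 11)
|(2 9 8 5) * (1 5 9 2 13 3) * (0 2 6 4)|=|(0 2 6 4)(1 5 13 3)(8 9)|=4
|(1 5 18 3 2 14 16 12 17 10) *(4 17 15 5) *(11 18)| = 36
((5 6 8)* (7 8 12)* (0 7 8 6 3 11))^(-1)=(0 11 3 5 8 12 6 7)=[11, 1, 2, 5, 4, 8, 7, 0, 12, 9, 10, 3, 6]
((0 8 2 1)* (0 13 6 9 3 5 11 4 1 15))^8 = (15) = [0, 1, 2, 3, 4, 5, 6, 7, 8, 9, 10, 11, 12, 13, 14, 15]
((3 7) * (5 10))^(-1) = (3 7)(5 10) = [0, 1, 2, 7, 4, 10, 6, 3, 8, 9, 5]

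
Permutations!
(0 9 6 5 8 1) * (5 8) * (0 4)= (0 9 6 8 1 4)= [9, 4, 2, 3, 0, 5, 8, 7, 1, 6]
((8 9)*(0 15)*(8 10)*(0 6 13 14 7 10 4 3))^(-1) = (0 3 4 9 8 10 7 14 13 6 15) = [3, 1, 2, 4, 9, 5, 15, 14, 10, 8, 7, 11, 12, 6, 13, 0]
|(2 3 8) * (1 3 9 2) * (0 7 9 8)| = 7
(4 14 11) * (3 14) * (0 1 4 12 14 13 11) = (0 1 4 3 13 11 12 14) = [1, 4, 2, 13, 3, 5, 6, 7, 8, 9, 10, 12, 14, 11, 0]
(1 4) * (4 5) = (1 5 4) = [0, 5, 2, 3, 1, 4]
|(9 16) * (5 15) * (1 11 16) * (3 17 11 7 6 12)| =18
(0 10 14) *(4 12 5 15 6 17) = [10, 1, 2, 3, 12, 15, 17, 7, 8, 9, 14, 11, 5, 13, 0, 6, 16, 4] = (0 10 14)(4 12 5 15 6 17)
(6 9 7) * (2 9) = (2 9 7 6) = [0, 1, 9, 3, 4, 5, 2, 6, 8, 7]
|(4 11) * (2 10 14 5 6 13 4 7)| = 9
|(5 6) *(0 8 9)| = |(0 8 9)(5 6)| = 6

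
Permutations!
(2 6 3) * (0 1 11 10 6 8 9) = [1, 11, 8, 2, 4, 5, 3, 7, 9, 0, 6, 10] = (0 1 11 10 6 3 2 8 9)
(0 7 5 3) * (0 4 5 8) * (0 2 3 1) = [7, 0, 3, 4, 5, 1, 6, 8, 2] = (0 7 8 2 3 4 5 1)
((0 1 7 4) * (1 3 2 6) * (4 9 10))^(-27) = [0, 1, 2, 3, 4, 5, 6, 7, 8, 9, 10] = (10)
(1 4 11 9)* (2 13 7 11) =(1 4 2 13 7 11 9) =[0, 4, 13, 3, 2, 5, 6, 11, 8, 1, 10, 9, 12, 7]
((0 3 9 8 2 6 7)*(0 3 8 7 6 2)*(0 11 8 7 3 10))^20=(11)(0 10 7)=[10, 1, 2, 3, 4, 5, 6, 0, 8, 9, 7, 11]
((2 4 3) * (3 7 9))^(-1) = (2 3 9 7 4) = [0, 1, 3, 9, 2, 5, 6, 4, 8, 7]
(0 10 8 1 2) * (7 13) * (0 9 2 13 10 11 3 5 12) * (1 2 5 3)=(0 11 1 13 7 10 8 2 9 5 12)=[11, 13, 9, 3, 4, 12, 6, 10, 2, 5, 8, 1, 0, 7]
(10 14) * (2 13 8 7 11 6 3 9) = [0, 1, 13, 9, 4, 5, 3, 11, 7, 2, 14, 6, 12, 8, 10] = (2 13 8 7 11 6 3 9)(10 14)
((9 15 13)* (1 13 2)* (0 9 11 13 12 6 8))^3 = (0 2 6 9 1 8 15 12)(11 13) = [2, 8, 6, 3, 4, 5, 9, 7, 15, 1, 10, 13, 0, 11, 14, 12]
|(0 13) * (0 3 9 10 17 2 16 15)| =9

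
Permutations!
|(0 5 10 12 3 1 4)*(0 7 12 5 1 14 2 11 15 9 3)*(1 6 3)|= |(0 6 3 14 2 11 15 9 1 4 7 12)(5 10)|= 12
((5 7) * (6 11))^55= [0, 1, 2, 3, 4, 7, 11, 5, 8, 9, 10, 6]= (5 7)(6 11)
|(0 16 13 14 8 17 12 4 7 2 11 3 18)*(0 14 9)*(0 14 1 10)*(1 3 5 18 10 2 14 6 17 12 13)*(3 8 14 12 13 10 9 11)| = 45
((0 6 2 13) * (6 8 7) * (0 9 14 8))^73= (2 14 6 9 7 13 8)= [0, 1, 14, 3, 4, 5, 9, 13, 2, 7, 10, 11, 12, 8, 6]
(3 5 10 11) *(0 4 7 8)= (0 4 7 8)(3 5 10 11)= [4, 1, 2, 5, 7, 10, 6, 8, 0, 9, 11, 3]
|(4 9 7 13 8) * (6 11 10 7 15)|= 9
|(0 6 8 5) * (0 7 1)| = 6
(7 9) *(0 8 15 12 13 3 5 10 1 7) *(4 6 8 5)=(0 5 10 1 7 9)(3 4 6 8 15 12 13)=[5, 7, 2, 4, 6, 10, 8, 9, 15, 0, 1, 11, 13, 3, 14, 12]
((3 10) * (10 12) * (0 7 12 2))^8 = [12, 1, 7, 0, 4, 5, 6, 10, 8, 9, 2, 11, 3] = (0 12 3)(2 7 10)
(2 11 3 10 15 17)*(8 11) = (2 8 11 3 10 15 17) = [0, 1, 8, 10, 4, 5, 6, 7, 11, 9, 15, 3, 12, 13, 14, 17, 16, 2]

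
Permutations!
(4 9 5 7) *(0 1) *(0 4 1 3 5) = (0 3 5 7 1 4 9) = [3, 4, 2, 5, 9, 7, 6, 1, 8, 0]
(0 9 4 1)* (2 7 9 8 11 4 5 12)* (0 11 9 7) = (0 8 9 5 12 2)(1 11 4) = [8, 11, 0, 3, 1, 12, 6, 7, 9, 5, 10, 4, 2]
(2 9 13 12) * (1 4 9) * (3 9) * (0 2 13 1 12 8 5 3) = (0 2 12 13 8 5 3 9 1 4) = [2, 4, 12, 9, 0, 3, 6, 7, 5, 1, 10, 11, 13, 8]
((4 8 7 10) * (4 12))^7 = (4 7 12 8 10) = [0, 1, 2, 3, 7, 5, 6, 12, 10, 9, 4, 11, 8]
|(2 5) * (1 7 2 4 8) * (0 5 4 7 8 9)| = 6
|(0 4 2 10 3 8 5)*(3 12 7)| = |(0 4 2 10 12 7 3 8 5)| = 9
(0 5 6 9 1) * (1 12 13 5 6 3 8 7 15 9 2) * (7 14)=[6, 0, 1, 8, 4, 3, 2, 15, 14, 12, 10, 11, 13, 5, 7, 9]=(0 6 2 1)(3 8 14 7 15 9 12 13 5)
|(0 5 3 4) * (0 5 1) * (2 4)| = 4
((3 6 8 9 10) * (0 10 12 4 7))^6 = (0 12 6)(3 7 9)(4 8 10) = [12, 1, 2, 7, 8, 5, 0, 9, 10, 3, 4, 11, 6]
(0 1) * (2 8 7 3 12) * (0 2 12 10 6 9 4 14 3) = [1, 2, 8, 10, 14, 5, 9, 0, 7, 4, 6, 11, 12, 13, 3] = (0 1 2 8 7)(3 10 6 9 4 14)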